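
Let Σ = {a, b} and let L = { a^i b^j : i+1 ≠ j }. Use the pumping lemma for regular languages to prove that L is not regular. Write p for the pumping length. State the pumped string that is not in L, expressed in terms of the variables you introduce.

Toward a contradiction, assume L is regular with pumping length p.
Choose w = a^p b^{p+p!+1}. Since p ≠ (p+p!+1)-1 = p+p!, w ∈ L; and |w| ≥ p.
By the pumping lemma, w = xyz with |xy| ≤ p and y is nonempty.
The first p characters of w are a's, so xy (and hence y) consists only of a's. Write y = a^k, 1 ≤ k ≤ p.
Since 1 ≤ k ≤ p, k divides p!; set t = 1 + p!/k. Then xy^t z has p + (p!/k)·k = p + p! copies of a. Now the a-count is p+p! and (b-count)-1 = (p+p!+1)-1 = p+p!, so i+1 ≠ j fails. So xy^t z = a^{p+p!} b^{p+p!+1} ∉ L.
This is a contradiction; hence L is not regular.

a^{p+p!} b^{p+p!+1}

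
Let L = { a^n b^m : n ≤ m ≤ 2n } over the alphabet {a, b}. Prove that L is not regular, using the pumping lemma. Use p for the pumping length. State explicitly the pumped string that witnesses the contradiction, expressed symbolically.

a^{p+k} b^p

Assume L is regular. Let p be the pumping length given by the pumping lemma.
Take w = a^p b^p ∈ L (since p ≤ p ≤ 2p), with |w| = 2p ≥ p.
By the pumping lemma, w = xyz with |xy| ≤ p and |y| ≥ 1.
Because |xy| ≤ p and w begins with p copies of a, we have y = a^k with 1 ≤ k ≤ p.
Pump with i = 2: xy^2z = a^{p+k} b^p. Now n = p+k > p = m, so the condition n ≤ m fails. Thus xy^2z ∉ L.
This is a contradiction; hence L is not regular.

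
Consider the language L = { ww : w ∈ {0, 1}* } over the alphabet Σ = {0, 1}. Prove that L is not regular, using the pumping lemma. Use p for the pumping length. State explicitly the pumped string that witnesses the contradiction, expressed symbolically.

0^{p+k} 1^p 0^p 1^p

Toward a contradiction, assume L is regular with pumping length p.
Take w = 0^p 1^p 0^p 1^p = uu where u = 0^p1^p; then w ∈ L and |w| = 4p ≥ p.
The pumping lemma gives a decomposition w = xyz where |xy| ≤ p and |y| ≥ 1.
Because |xy| ≤ p and w begins with p copies of 0, we have y = 0^k with 1 ≤ k ≤ p.
Pump with i = 2: xy^2z = 0^{p+k} 1^p 0^p 1^p, of length 4p+k. Suppose this equals vv. The string starts with 0 and ends with 1, so v does too; thus the boundary between the two copies of v is a 1→0 transition. There is exactly one such transition, at position 2p+k, so |v| = 2p+k and |vv| = 4p+2k ≠ 4p+k since k ≥ 1. So xy^2z ∉ L.
This contradicts the pumping lemma, so L is not regular.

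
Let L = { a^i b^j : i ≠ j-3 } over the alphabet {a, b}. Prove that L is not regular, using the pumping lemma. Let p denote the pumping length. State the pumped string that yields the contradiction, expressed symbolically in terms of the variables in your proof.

a^{p+p!} b^{p+p!+3}

Suppose for contradiction that L is regular, and let p be the pumping length.
Choose w = a^p b^{p+p!+3}. Since p ≠ (p+p!+3)-3 = p+p!, w ∈ L; and |w| ≥ p.
The pumping lemma gives a decomposition w = xyz where |xy| ≤ p and |y| ≥ 1.
Since the first p symbols of w are all a's and |xy| ≤ p, y lies entirely in the leading a-block: y = a^k for some k with 1 ≤ k ≤ p.
Since 1 ≤ k ≤ p, k divides p!; set t = 1 + p!/k. Then xy^t z has p + (p!/k)·k = p + p! copies of a. Now the a-count is p+p! and (b-count)-3 = (p+p!+3)-3 = p+p!, so i ≠ j-3 fails. So xy^t z = a^{p+p!} b^{p+p!+3} ∉ L.
Contradiction. Therefore L is not regular.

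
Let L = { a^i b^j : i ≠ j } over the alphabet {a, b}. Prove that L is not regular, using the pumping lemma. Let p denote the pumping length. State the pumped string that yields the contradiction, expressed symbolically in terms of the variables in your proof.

Assume L is regular. Let p be the pumping length given by the pumping lemma.
Choose w = a^p b^{p+p!}. Since p ≠ p+p!, w ∈ L; and |w| ≥ p.
Write w = xyz as guaranteed by the lemma, with |xy| ≤ p and |y| ≥ 1.
The first p characters of w are a's, so xy (and hence y) consists only of a's. Write y = a^k, 1 ≤ k ≤ p.
Since 1 ≤ k ≤ p, k divides p!; set t = 1 + p!/k. Then xy^t z has p + (p!/k)·k = p + p! copies of a. Now the a-count equals the b-count, so i ≠ j fails. So xy^t z = a^{p+p!} b^{p+p!} ∉ L.
This is a contradiction; hence L is not regular.

a^{p+p!} b^{p+p!}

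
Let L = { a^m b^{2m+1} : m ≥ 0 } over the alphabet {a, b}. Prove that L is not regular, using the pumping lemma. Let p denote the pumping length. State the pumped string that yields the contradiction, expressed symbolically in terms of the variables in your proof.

a^{p+k} b^{2p+1}

Suppose for contradiction that L is regular, and let p be the pumping length.
Let w = a^p b^{2p+1} ∈ L; note |w| = 3p+1 ≥ p.
By the pumping lemma, w = xyz with |xy| ≤ p and |y| ≥ 1.
Since the first p symbols of w are all a's and |xy| ≤ p, y lies entirely in the leading a-block: y = a^k for some k with 1 ≤ k ≤ p.
Pump with i = 2: xy^2z = a^{p+k} b^{2p+1}. For this to lie in L we would need 2p+1 = 2(p+k)+1, which forces k = 0. But k ≥ 1, so xy^2z ∉ L.
This contradicts the pumping lemma, so L is not regular.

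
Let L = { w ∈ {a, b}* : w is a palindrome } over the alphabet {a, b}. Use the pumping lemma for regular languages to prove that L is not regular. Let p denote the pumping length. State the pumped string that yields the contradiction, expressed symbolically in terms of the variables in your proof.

a^{p+k} b a^p

Assume L is regular; let p be its pumping constant.
Take w = a^p b a^p, a palindrome of length 2p+1 ≥ p.
Write w = xyz as guaranteed by the lemma, with |xy| ≤ p and |y| > 0.
The first p characters of w are a's, so xy (and hence y) consists only of a's. Write y = a^k, 1 ≤ k ≤ p.
Pump with i = 2: xy^2z = a^{p+k} b a^p. Its reverse is a^p b a^{p+k}, which differs from xy^2z since k ≥ 1. So xy^2z is not a palindrome and xy^2z ∉ L.
This is a contradiction; hence L is not regular.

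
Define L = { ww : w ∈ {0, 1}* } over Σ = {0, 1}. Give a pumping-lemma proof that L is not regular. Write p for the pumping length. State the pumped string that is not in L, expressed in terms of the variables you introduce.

0^{p+k} 1^p 0^p 1^p

Toward a contradiction, assume L is regular with pumping length p.
Take w = 0^p 1^p 0^p 1^p = uu where u = 0^p1^p; then w ∈ L and |w| = 4p ≥ p.
Write w = xyz as guaranteed by the lemma, with |xy| ≤ p and y is nonempty.
Because |xy| ≤ p and w begins with p copies of 0, we have y = 0^k with 1 ≤ k ≤ p.
Pump with i = 2: xy^2z = 0^{p+k} 1^p 0^p 1^p, of length 4p+k. Suppose this equals vv. The string starts with 0 and ends with 1, so v does too; thus the boundary between the two copies of v is a 1→0 transition. There is exactly one such transition, at position 2p+k, so |v| = 2p+k and |vv| = 4p+2k ≠ 4p+k since k ≥ 1. So xy^2z ∉ L.
Contradiction. Therefore L is not regular.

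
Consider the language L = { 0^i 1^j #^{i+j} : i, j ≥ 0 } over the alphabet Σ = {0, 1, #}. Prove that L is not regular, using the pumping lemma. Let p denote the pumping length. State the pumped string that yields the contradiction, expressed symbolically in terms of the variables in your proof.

0^{p+k} 1^p #^{2p}

Assume L is regular; let p be its pumping constant.
Take w = 0^p 1^p #^{2p} ∈ L (with i=j=p, i+j=2p), |w| = 4p ≥ p.
By the pumping lemma, w = xyz with |xy| ≤ p and |y| ≥ 1.
Because |xy| ≤ p and w begins with p copies of 0, we have y = 0^k with 1 ≤ k ≤ p.
Consider xy^2z = 0^{p+k} 1^p #^{2p}. Now the 0- and 1-counts sum to 2p+k, but the #-count is 2p ≠ 2p+k. So xy^2z ∉ L.
This contradicts the pumping lemma, so L is not regular.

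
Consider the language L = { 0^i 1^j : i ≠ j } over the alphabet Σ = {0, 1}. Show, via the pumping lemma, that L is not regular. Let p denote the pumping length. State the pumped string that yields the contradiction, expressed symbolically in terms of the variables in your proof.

0^{p+p!} 1^{p+p!}

Assume L is regular; let p be its pumping constant.
Choose w = 0^p 1^{p+p!}. Since p ≠ p+p!, w ∈ L; and |w| ≥ p.
By the pumping lemma, w = xyz with |xy| ≤ p and y is nonempty.
Because |xy| ≤ p and w begins with p copies of 0, we have y = 0^k with 1 ≤ k ≤ p.
Since 1 ≤ k ≤ p, k divides p!; set t = 1 + p!/k. Then xy^t z has p + (p!/k)·k = p + p! copies of 0. Now the 0-count equals the 1-count, so i ≠ j fails. So xy^t z = 0^{p+p!} 1^{p+p!} ∉ L.
This is a contradiction; hence L is not regular.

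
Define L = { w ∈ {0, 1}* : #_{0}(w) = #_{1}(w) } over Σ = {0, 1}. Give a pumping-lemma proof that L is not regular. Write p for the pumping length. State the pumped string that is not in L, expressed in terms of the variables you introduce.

Assume L is regular. Let p be the pumping length given by the pumping lemma.
Choose w = 0^p 1^p ∈ L with |w| = 2p ≥ p.
By the pumping lemma, w = xyz with |xy| ≤ p and |y| > 0.
Because |xy| ≤ p and w begins with p copies of 0, we have y = 0^k with 1 ≤ k ≤ p.
Pump with i = 2: xy^2z = 0^{p+k} 1^p has p+k occurrences of 0 but only p of 1. Since k ≥ 1 the counts differ, so xy^2z ∉ L.
This contradicts the pumping lemma, so L is not regular.

0^{p+k} 1^p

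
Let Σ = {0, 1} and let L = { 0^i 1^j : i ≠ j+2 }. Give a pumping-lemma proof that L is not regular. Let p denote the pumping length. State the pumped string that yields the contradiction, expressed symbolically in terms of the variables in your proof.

Assume L is regular; let p be its pumping constant.
Choose w = 0^p 1^{p+p!-2}. Since p ≠ (p+p!-2)+2 = p+p!, w ∈ L; and |w| ≥ p.
By the pumping lemma, w = xyz with |xy| ≤ p and y is nonempty.
The first p characters of w are 0's, so xy (and hence y) consists only of 0's. Write y = 0^k, 1 ≤ k ≤ p.
Since 1 ≤ k ≤ p, k divides p!; set t = 1 + p!/k. Then xy^t z has p + (p!/k)·k = p + p! copies of 0. Now the 0-count is p+p! and (1-count)+2 = (p+p!-2)+2 = p+p!, so i ≠ j+2 fails. So xy^t z = 0^{p+p!} 1^{p+p!-2} ∉ L.
This contradicts the pumping lemma, so L is not regular.

0^{p+p!} 1^{p+p!-2}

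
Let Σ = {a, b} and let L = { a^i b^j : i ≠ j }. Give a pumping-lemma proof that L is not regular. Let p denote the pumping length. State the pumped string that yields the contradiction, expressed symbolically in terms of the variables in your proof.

a^{p+p!} b^{p+p!}

Toward a contradiction, assume L is regular with pumping length p.
Choose w = a^p b^{p+p!}. Since p ≠ p+p!, w ∈ L; and |w| ≥ p.
The pumping lemma gives a decomposition w = xyz where |xy| ≤ p and y is nonempty.
Since the first p symbols of w are all a's and |xy| ≤ p, y lies entirely in the leading a-block: y = a^k for some k with 1 ≤ k ≤ p.
Since 1 ≤ k ≤ p, k divides p!; set t = 1 + p!/k. Then xy^t z has p + (p!/k)·k = p + p! copies of a. Now the a-count equals the b-count, so i ≠ j fails. So xy^t z = a^{p+p!} b^{p+p!} ∉ L.
This contradicts the pumping lemma, so L is not regular.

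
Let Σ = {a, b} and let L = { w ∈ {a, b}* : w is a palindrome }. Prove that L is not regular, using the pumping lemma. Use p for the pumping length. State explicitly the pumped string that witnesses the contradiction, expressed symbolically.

a^{p+k} b a^p

Toward a contradiction, assume L is regular with pumping length p.
Take w = a^p b a^p, a palindrome of length 2p+1 ≥ p.
Write w = xyz as guaranteed by the lemma, with |xy| ≤ p and |y| ≥ 1.
The first p characters of w are a's, so xy (and hence y) consists only of a's. Write y = a^k, 1 ≤ k ≤ p.
Pump with i = 2: xy^2z = a^{p+k} b a^p. Its reverse is a^p b a^{p+k}, which differs from xy^2z since k ≥ 1. So xy^2z is not a palindrome and xy^2z ∉ L.
Contradiction. Therefore L is not regular.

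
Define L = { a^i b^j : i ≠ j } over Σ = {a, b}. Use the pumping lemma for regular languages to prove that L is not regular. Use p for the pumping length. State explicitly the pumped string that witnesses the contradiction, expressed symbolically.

a^{p+p!} b^{p+p!}

Suppose for contradiction that L is regular, and let p be the pumping length.
Choose w = a^p b^{p+p!}. Since p ≠ p+p!, w ∈ L; and |w| ≥ p.
Write w = xyz as guaranteed by the lemma, with |xy| ≤ p and y is nonempty.
Because |xy| ≤ p and w begins with p copies of a, we have y = a^k with 1 ≤ k ≤ p.
Since 1 ≤ k ≤ p, k divides p!; set t = 1 + p!/k. Then xy^t z has p + (p!/k)·k = p + p! copies of a. Now the a-count equals the b-count, so i ≠ j fails. So xy^t z = a^{p+p!} b^{p+p!} ∉ L.
Contradiction. Therefore L is not regular.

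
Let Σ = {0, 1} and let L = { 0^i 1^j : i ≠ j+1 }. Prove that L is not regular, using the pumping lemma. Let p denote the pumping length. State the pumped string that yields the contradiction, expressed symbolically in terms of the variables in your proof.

Assume L is regular. Let p be the pumping length given by the pumping lemma.
Choose w = 0^p 1^{p+p!-1}. Since p ≠ (p+p!-1)+1 = p+p!, w ∈ L; and |w| ≥ p.
Write w = xyz as guaranteed by the lemma, with |xy| ≤ p and |y| > 0.
Since the first p symbols of w are all 0's and |xy| ≤ p, y lies entirely in the leading 0-block: y = 0^k for some k with 1 ≤ k ≤ p.
Since 1 ≤ k ≤ p, k divides p!; set t = 1 + p!/k. Then xy^t z has p + (p!/k)·k = p + p! copies of 0. Now the 0-count is p+p! and (1-count)+1 = (p+p!-1)+1 = p+p!, so i ≠ j+1 fails. So xy^t z = 0^{p+p!} 1^{p+p!-1} ∉ L.
Contradiction. Therefore L is not regular.

0^{p+p!} 1^{p+p!-1}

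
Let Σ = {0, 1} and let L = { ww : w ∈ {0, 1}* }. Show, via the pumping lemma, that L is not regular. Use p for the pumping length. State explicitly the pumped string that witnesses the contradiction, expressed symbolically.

Assume L is regular; let p be its pumping constant.
Take w = 0^p 1^p 0^p 1^p = uu where u = 0^p1^p; then w ∈ L and |w| = 4p ≥ p.
By the pumping lemma, w = xyz with |xy| ≤ p and |y| > 0.
The first p characters of w are 0's, so xy (and hence y) consists only of 0's. Write y = 0^k, 1 ≤ k ≤ p.
Pump with i = 2: xy^2z = 0^{p+k} 1^p 0^p 1^p, of length 4p+k. Suppose this equals vv. The string starts with 0 and ends with 1, so v does too; thus the boundary between the two copies of v is a 1→0 transition. There is exactly one such transition, at position 2p+k, so |v| = 2p+k and |vv| = 4p+2k ≠ 4p+k since k ≥ 1. So xy^2z ∉ L.
This is a contradiction; hence L is not regular.

0^{p+k} 1^p 0^p 1^p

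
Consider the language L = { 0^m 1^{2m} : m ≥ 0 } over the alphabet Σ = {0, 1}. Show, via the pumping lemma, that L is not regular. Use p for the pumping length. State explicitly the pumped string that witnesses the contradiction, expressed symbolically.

Assume L is regular. Let p be the pumping length given by the pumping lemma.
Take w = 0^p 1^{2p}. Then w ∈ L and |w| = 3p ≥ p.
The pumping lemma gives a decomposition w = xyz where |xy| ≤ p and y is nonempty.
Since the first p symbols of w are all 0's and |xy| ≤ p, y lies entirely in the leading 0-block: y = 0^k for some k with 1 ≤ k ≤ p.
Pump with i = 2: xy^2z = 0^{p+k} 1^{2p}. For this to lie in L we would need 2p = 2(p+k), which forces k = 0. But k ≥ 1, so xy^2z ∉ L.
This contradicts the pumping lemma, so L is not regular.

0^{p+k} 1^{2p}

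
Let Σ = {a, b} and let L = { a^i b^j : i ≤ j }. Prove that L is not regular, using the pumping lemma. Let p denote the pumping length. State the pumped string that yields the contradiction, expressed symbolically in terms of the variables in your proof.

a^{p+k} b^p

Toward a contradiction, assume L is regular with pumping length p.
Choose w = a^p b^p ∈ L, with |w| = 2p ≥ p.
The pumping lemma gives a decomposition w = xyz where |xy| ≤ p and y is nonempty.
Because |xy| ≤ p and w begins with p copies of a, we have y = a^k with 1 ≤ k ≤ p.
Consider xy^2z = a^{p+k} b^p. Since k ≥ 1, the a-count p+k exceeds the b-count p, so i ≤ j fails; thus xy^2z ∉ L.
This is a contradiction; hence L is not regular.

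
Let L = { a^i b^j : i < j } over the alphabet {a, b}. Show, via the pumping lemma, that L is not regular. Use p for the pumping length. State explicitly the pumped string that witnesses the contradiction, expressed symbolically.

a^{p+k} b^{p+1}

Suppose for contradiction that L is regular, and let p be the pumping length.
Choose w = a^p b^{p+1} ∈ L, with |w| = 2p+1 ≥ p.
Write w = xyz as guaranteed by the lemma, with |xy| ≤ p and y is nonempty.
The first p characters of w are a's, so xy (and hence y) consists only of a's. Write y = a^k, 1 ≤ k ≤ p.
Consider xy^2z = a^{p+k} b^{p+1}. Since k ≥ 1, the a-count p+k is at least p+1, so i < j fails; thus xy^2z ∉ L.
This is a contradiction; hence L is not regular.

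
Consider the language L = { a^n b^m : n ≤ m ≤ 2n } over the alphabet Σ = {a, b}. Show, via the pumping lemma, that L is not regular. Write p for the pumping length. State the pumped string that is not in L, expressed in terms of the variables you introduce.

Assume L is regular. Let p be the pumping length given by the pumping lemma.
Take w = a^p b^p ∈ L (since p ≤ p ≤ 2p), with |w| = 2p ≥ p.
Write w = xyz as guaranteed by the lemma, with |xy| ≤ p and y is nonempty.
Since the first p symbols of w are all a's and |xy| ≤ p, y lies entirely in the leading a-block: y = a^k for some k with 1 ≤ k ≤ p.
Pump with i = 2: xy^2z = a^{p+k} b^p. Now n = p+k > p = m, so the condition n ≤ m fails. Thus xy^2z ∉ L.
This is a contradiction; hence L is not regular.

a^{p+k} b^p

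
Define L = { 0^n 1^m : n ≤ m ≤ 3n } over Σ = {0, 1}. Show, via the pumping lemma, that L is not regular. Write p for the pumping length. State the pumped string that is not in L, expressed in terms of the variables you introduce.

Toward a contradiction, assume L is regular with pumping length p.
Take w = 0^p 1^p ∈ L (since p ≤ p ≤ 3p), with |w| = 2p ≥ p.
The pumping lemma gives a decomposition w = xyz where |xy| ≤ p and |y| > 0.
Because |xy| ≤ p and w begins with p copies of 0, we have y = 0^k with 1 ≤ k ≤ p.
Pump with i = 2: xy^2z = 0^{p+k} 1^p. Now n = p+k > p = m, so the condition n ≤ m fails. Thus xy^2z ∉ L.
This is a contradiction; hence L is not regular.

0^{p+k} 1^p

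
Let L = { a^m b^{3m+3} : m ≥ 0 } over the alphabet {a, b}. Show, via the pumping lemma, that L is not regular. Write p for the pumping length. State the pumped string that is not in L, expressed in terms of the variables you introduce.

Assume L is regular; let p be its pumping constant.
Let w = a^p b^{3p+3} ∈ L; note |w| = 4p+3 ≥ p.
By the pumping lemma, w = xyz with |xy| ≤ p and |y| ≥ 1.
Because |xy| ≤ p and w begins with p copies of a, we have y = a^k with 1 ≤ k ≤ p.
Pump with i = 2: xy^2z = a^{p+k} b^{3p+3}. For this to lie in L we would need 3p+3 = 3(p+k)+3, which forces k = 0. But k ≥ 1, so xy^2z ∉ L.
Contradiction. Therefore L is not regular.

a^{p+k} b^{3p+3}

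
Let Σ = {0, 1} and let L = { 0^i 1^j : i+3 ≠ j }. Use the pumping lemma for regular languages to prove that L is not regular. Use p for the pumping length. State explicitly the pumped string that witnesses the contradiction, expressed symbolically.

0^{p+p!} 1^{p+p!+3}

Toward a contradiction, assume L is regular with pumping length p.
Choose w = 0^p 1^{p+p!+3}. Since p ≠ (p+p!+3)-3 = p+p!, w ∈ L; and |w| ≥ p.
Write w = xyz as guaranteed by the lemma, with |xy| ≤ p and |y| > 0.
The first p characters of w are 0's, so xy (and hence y) consists only of 0's. Write y = 0^k, 1 ≤ k ≤ p.
Since 1 ≤ k ≤ p, k divides p!; set t = 1 + p!/k. Then xy^t z has p + (p!/k)·k = p + p! copies of 0. Now the 0-count is p+p! and (1-count)-3 = (p+p!+3)-3 = p+p!, so i+3 ≠ j fails. So xy^t z = 0^{p+p!} 1^{p+p!+3} ∉ L.
This is a contradiction; hence L is not regular.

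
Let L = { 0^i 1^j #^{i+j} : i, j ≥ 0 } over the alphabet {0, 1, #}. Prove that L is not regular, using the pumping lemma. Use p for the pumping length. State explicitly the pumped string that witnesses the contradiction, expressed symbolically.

0^{p+k} 1^p #^{2p}

Assume L is regular; let p be its pumping constant.
Take w = 0^p 1^p #^{2p} ∈ L (with i=j=p, i+j=2p), |w| = 4p ≥ p.
By the pumping lemma, w = xyz with |xy| ≤ p and |y| ≥ 1.
Since the first p symbols of w are all 0's and |xy| ≤ p, y lies entirely in the leading 0-block: y = 0^k for some k with 1 ≤ k ≤ p.
Consider xy^2z = 0^{p+k} 1^p #^{2p}. Now the 0- and 1-counts sum to 2p+k, but the #-count is 2p ≠ 2p+k. So xy^2z ∉ L.
Contradiction. Therefore L is not regular.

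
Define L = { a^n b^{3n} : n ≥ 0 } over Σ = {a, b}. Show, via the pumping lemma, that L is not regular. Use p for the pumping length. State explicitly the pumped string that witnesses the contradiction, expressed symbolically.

a^{p+k} b^{3p}

Assume L is regular; let p be its pumping constant.
Choose w = a^p b^{3p}, which is in L with |w| = 4p ≥ p.
By the pumping lemma, w = xyz with |xy| ≤ p and y is nonempty.
The first p characters of w are a's, so xy (and hence y) consists only of a's. Write y = a^k, 1 ≤ k ≤ p.
Pump with i = 2: xy^2z = a^{p+k} b^{3p}. For this to lie in L we would need 3p = 3(p+k), which forces k = 0. But k ≥ 1, so xy^2z ∉ L.
Contradiction. Therefore L is not regular.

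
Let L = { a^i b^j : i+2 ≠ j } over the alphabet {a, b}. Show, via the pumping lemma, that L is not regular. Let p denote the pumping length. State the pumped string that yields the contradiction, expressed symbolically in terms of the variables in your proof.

Suppose for contradiction that L is regular, and let p be the pumping length.
Choose w = a^p b^{p+p!+2}. Since p ≠ (p+p!+2)-2 = p+p!, w ∈ L; and |w| ≥ p.
By the pumping lemma, w = xyz with |xy| ≤ p and y is nonempty.
Because |xy| ≤ p and w begins with p copies of a, we have y = a^k with 1 ≤ k ≤ p.
Since 1 ≤ k ≤ p, k divides p!; set t = 1 + p!/k. Then xy^t z has p + (p!/k)·k = p + p! copies of a. Now the a-count is p+p! and (b-count)-2 = (p+p!+2)-2 = p+p!, so i+2 ≠ j fails. So xy^t z = a^{p+p!} b^{p+p!+2} ∉ L.
This contradicts the pumping lemma, so L is not regular.

a^{p+p!} b^{p+p!+2}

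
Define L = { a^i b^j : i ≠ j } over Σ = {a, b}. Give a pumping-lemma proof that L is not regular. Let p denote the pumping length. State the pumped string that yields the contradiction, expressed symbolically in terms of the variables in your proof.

Assume L is regular. Let p be the pumping length given by the pumping lemma.
Choose w = a^p b^{p+p!}. Since p ≠ p+p!, w ∈ L; and |w| ≥ p.
The pumping lemma gives a decomposition w = xyz where |xy| ≤ p and |y| > 0.
Because |xy| ≤ p and w begins with p copies of a, we have y = a^k with 1 ≤ k ≤ p.
Since 1 ≤ k ≤ p, k divides p!; set t = 1 + p!/k. Then xy^t z has p + (p!/k)·k = p + p! copies of a. Now the a-count equals the b-count, so i ≠ j fails. So xy^t z = a^{p+p!} b^{p+p!} ∉ L.
Contradiction. Therefore L is not regular.

a^{p+p!} b^{p+p!}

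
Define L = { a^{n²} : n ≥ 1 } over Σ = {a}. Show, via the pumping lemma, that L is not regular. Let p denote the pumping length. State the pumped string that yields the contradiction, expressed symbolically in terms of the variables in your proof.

a^{p²+k}

Suppose for contradiction that L is regular, and let p be the pumping length.
Take w = a^{p²} ∈ L with |w| = p² ≥ p.
By the pumping lemma, w = xyz with |xy| ≤ p and |y| > 0.
Then y = a^k for some k with 1 ≤ k ≤ p.
Pump with i = 2: xy^2z = a^{p²+k}. Since 1 ≤ k ≤ p, p² < p²+k ≤ p²+p < (p+1)², so p²+k lies strictly between consecutive squares and is not a perfect square. So xy^2z ∉ L.
This is a contradiction; hence L is not regular.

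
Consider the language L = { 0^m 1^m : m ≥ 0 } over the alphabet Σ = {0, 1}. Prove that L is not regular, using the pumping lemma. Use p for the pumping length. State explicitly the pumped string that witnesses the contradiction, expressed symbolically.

Toward a contradiction, assume L is regular with pumping length p.
Choose w = 0^p 1^p, which is in L with |w| = 2p ≥ p.
Write w = xyz as guaranteed by the lemma, with |xy| ≤ p and |y| ≥ 1.
Because |xy| ≤ p and w begins with p copies of 0, we have y = 0^k with 1 ≤ k ≤ p.
Pump with i = 2: xy^2z = 0^{p+k} 1^p. For this to lie in L we would need p = p+k, which forces k = 0. But k ≥ 1, so xy^2z ∉ L.
Contradiction. Therefore L is not regular.

0^{p+k} 1^p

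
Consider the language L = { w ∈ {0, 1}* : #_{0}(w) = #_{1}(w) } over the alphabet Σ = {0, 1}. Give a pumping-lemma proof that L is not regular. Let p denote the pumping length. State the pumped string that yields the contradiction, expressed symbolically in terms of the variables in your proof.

Suppose for contradiction that L is regular, and let p be the pumping length.
Choose w = 0^p 1^p ∈ L with |w| = 2p ≥ p.
By the pumping lemma, w = xyz with |xy| ≤ p and y is nonempty.
Since the first p symbols of w are all 0's and |xy| ≤ p, y lies entirely in the leading 0-block: y = 0^k for some k with 1 ≤ k ≤ p.
Pump with i = 2: xy^2z = 0^{p+k} 1^p has p+k occurrences of 0 but only p of 1. Since k ≥ 1 the counts differ, so xy^2z ∉ L.
This contradicts the pumping lemma, so L is not regular.

0^{p+k} 1^p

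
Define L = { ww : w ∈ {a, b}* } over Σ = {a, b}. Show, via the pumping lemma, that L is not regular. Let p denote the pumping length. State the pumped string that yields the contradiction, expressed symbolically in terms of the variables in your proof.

Toward a contradiction, assume L is regular with pumping length p.
Take w = a^p b^p a^p b^p = uu where u = a^pb^p; then w ∈ L and |w| = 4p ≥ p.
The pumping lemma gives a decomposition w = xyz where |xy| ≤ p and |y| ≥ 1.
Since the first p symbols of w are all a's and |xy| ≤ p, y lies entirely in the leading a-block: y = a^k for some k with 1 ≤ k ≤ p.
Pump with i = 2: xy^2z = a^{p+k} b^p a^p b^p, of length 4p+k. Suppose this equals vv. The string starts with a and ends with b, so v does too; thus the boundary between the two copies of v is a b→a transition. There is exactly one such transition, at position 2p+k, so |v| = 2p+k and |vv| = 4p+2k ≠ 4p+k since k ≥ 1. So xy^2z ∉ L.
This contradicts the pumping lemma, so L is not regular.

a^{p+k} b^p a^p b^p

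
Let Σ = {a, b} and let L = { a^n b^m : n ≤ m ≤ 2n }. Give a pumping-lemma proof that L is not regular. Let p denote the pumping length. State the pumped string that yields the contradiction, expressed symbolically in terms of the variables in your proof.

Suppose for contradiction that L is regular, and let p be the pumping length.
Take w = a^p b^p ∈ L (since p ≤ p ≤ 2p), with |w| = 2p ≥ p.
The pumping lemma gives a decomposition w = xyz where |xy| ≤ p and |y| > 0.
Because |xy| ≤ p and w begins with p copies of a, we have y = a^k with 1 ≤ k ≤ p.
Pump with i = 2: xy^2z = a^{p+k} b^p. Now n = p+k > p = m, so the condition n ≤ m fails. Thus xy^2z ∉ L.
This contradicts the pumping lemma, so L is not regular.

a^{p+k} b^p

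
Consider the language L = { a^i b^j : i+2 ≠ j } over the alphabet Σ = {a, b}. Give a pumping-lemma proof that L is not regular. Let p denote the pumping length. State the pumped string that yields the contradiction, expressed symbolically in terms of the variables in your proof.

a^{p+p!} b^{p+p!+2}

Assume L is regular; let p be its pumping constant.
Choose w = a^p b^{p+p!+2}. Since p ≠ (p+p!+2)-2 = p+p!, w ∈ L; and |w| ≥ p.
By the pumping lemma, w = xyz with |xy| ≤ p and |y| > 0.
Since the first p symbols of w are all a's and |xy| ≤ p, y lies entirely in the leading a-block: y = a^k for some k with 1 ≤ k ≤ p.
Since 1 ≤ k ≤ p, k divides p!; set t = 1 + p!/k. Then xy^t z has p + (p!/k)·k = p + p! copies of a. Now the a-count is p+p! and (b-count)-2 = (p+p!+2)-2 = p+p!, so i+2 ≠ j fails. So xy^t z = a^{p+p!} b^{p+p!+2} ∉ L.
This is a contradiction; hence L is not regular.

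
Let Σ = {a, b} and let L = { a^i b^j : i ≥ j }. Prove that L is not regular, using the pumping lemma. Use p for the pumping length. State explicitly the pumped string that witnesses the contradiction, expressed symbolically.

Assume L is regular; let p be its pumping constant.
Choose w = a^p b^p ∈ L, with |w| = 2p ≥ p.
By the pumping lemma, w = xyz with |xy| ≤ p and |y| ≥ 1.
Since the first p symbols of w are all a's and |xy| ≤ p, y lies entirely in the leading a-block: y = a^k for some k with 1 ≤ k ≤ p.
Consider xy^0z = xz = a^{p-k} b^p. Since k ≥ 1, the a-count p-k is less than p, so i ≥ j fails; thus xz ∉ L.
Contradiction. Therefore L is not regular.

a^{p-k} b^p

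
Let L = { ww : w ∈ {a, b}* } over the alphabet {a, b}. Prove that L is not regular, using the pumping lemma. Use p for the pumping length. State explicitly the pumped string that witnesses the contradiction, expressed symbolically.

a^{p+k} b^p a^p b^p

Toward a contradiction, assume L is regular with pumping length p.
Take w = a^p b^p a^p b^p = uu where u = a^pb^p; then w ∈ L and |w| = 4p ≥ p.
Write w = xyz as guaranteed by the lemma, with |xy| ≤ p and y is nonempty.
Since the first p symbols of w are all a's and |xy| ≤ p, y lies entirely in the leading a-block: y = a^k for some k with 1 ≤ k ≤ p.
Pump with i = 2: xy^2z = a^{p+k} b^p a^p b^p, of length 4p+k. Suppose this equals vv. The string starts with a and ends with b, so v does too; thus the boundary between the two copies of v is a b→a transition. There is exactly one such transition, at position 2p+k, so |v| = 2p+k and |vv| = 4p+2k ≠ 4p+k since k ≥ 1. So xy^2z ∉ L.
Contradiction. Therefore L is not regular.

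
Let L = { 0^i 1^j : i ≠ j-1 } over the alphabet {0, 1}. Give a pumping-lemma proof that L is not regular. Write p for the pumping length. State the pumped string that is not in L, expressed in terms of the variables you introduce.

Assume L is regular; let p be its pumping constant.
Choose w = 0^p 1^{p+p!+1}. Since p ≠ (p+p!+1)-1 = p+p!, w ∈ L; and |w| ≥ p.
Write w = xyz as guaranteed by the lemma, with |xy| ≤ p and |y| ≥ 1.
Since the first p symbols of w are all 0's and |xy| ≤ p, y lies entirely in the leading 0-block: y = 0^k for some k with 1 ≤ k ≤ p.
Since 1 ≤ k ≤ p, k divides p!; set t = 1 + p!/k. Then xy^t z has p + (p!/k)·k = p + p! copies of 0. Now the 0-count is p+p! and (1-count)-1 = (p+p!+1)-1 = p+p!, so i ≠ j-1 fails. So xy^t z = 0^{p+p!} 1^{p+p!+1} ∉ L.
This contradicts the pumping lemma, so L is not regular.

0^{p+p!} 1^{p+p!+1}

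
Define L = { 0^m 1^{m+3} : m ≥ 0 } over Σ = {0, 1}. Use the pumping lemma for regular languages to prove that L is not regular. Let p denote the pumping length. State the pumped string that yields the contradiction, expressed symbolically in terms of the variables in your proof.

0^{p+k} 1^{p+3}

Assume L is regular; let p be its pumping constant.
Choose w = 0^p 1^{p+3}, which is in L with |w| = 2p+3 ≥ p.
The pumping lemma gives a decomposition w = xyz where |xy| ≤ p and |y| ≥ 1.
Since the first p symbols of w are all 0's and |xy| ≤ p, y lies entirely in the leading 0-block: y = 0^k for some k with 1 ≤ k ≤ p.
Pump with i = 2: xy^2z = 0^{p+k} 1^{p+3}. For this to lie in L we would need p+3 = (p+k)+3, which forces k = 0. But k ≥ 1, so xy^2z ∉ L.
This contradicts the pumping lemma, so L is not regular.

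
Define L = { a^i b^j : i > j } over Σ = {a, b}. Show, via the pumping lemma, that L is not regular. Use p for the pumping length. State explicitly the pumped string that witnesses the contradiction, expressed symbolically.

a^{p+1-k} b^p

Assume L is regular. Let p be the pumping length given by the pumping lemma.
Choose w = a^{p+1} b^p ∈ L, with |w| = 2p+1 ≥ p.
The pumping lemma gives a decomposition w = xyz where |xy| ≤ p and y is nonempty.
The first p characters of w are a's, so xy (and hence y) consists only of a's. Write y = a^k, 1 ≤ k ≤ p.
Consider xy^0z = xz = a^{p+1-k} b^p. Since k ≥ 1, the a-count p+1-k is at most p, so i > j fails; thus xz ∉ L.
Contradiction. Therefore L is not regular.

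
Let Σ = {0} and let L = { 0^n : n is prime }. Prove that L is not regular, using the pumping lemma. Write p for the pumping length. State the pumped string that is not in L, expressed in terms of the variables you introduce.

0^{q(1+k)}

Assume L is regular. Let p be the pumping length given by the pumping lemma.
Let q be a prime with q ≥ p+2 (infinitely many primes exist), and take w = 0^q ∈ L with |w| = q ≥ p.
The pumping lemma gives a decomposition w = xyz where |xy| ≤ p and |y| > 0.
Then y = 0^k for some k with 1 ≤ k ≤ p.
Since 1 ≤ k ≤ p, |xz| = q-k. Pump with i = q+1: |xy^{q+1}z| = (q-k)+(q+1)k = q+qk = q(1+k), which is composite (both factors ≥ 2). So xy^{q+1}z = 0^{q(1+k)} ∉ L.
This contradicts the pumping lemma, so L is not regular.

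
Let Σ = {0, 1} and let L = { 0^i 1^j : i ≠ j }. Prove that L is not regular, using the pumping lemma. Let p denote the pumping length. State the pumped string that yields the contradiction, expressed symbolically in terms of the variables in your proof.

Toward a contradiction, assume L is regular with pumping length p.
Choose w = 0^p 1^{p+p!}. Since p ≠ p+p!, w ∈ L; and |w| ≥ p.
By the pumping lemma, w = xyz with |xy| ≤ p and |y| > 0.
Since the first p symbols of w are all 0's and |xy| ≤ p, y lies entirely in the leading 0-block: y = 0^k for some k with 1 ≤ k ≤ p.
Since 1 ≤ k ≤ p, k divides p!; set t = 1 + p!/k. Then xy^t z has p + (p!/k)·k = p + p! copies of 0. Now the 0-count equals the 1-count, so i ≠ j fails. So xy^t z = 0^{p+p!} 1^{p+p!} ∉ L.
This contradicts the pumping lemma, so L is not regular.

0^{p+p!} 1^{p+p!}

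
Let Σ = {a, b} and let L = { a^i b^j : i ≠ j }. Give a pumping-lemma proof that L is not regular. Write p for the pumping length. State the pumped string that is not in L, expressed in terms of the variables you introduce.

Assume L is regular; let p be its pumping constant.
Choose w = a^p b^{p+p!}. Since p ≠ p+p!, w ∈ L; and |w| ≥ p.
Write w = xyz as guaranteed by the lemma, with |xy| ≤ p and y is nonempty.
Because |xy| ≤ p and w begins with p copies of a, we have y = a^k with 1 ≤ k ≤ p.
Since 1 ≤ k ≤ p, k divides p!; set t = 1 + p!/k. Then xy^t z has p + (p!/k)·k = p + p! copies of a. Now the a-count equals the b-count, so i ≠ j fails. So xy^t z = a^{p+p!} b^{p+p!} ∉ L.
Contradiction. Therefore L is not regular.

a^{p+p!} b^{p+p!}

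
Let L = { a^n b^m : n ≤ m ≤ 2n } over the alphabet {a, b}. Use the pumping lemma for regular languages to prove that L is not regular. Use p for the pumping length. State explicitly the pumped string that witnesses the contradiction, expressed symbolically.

a^{p+k} b^p

Suppose for contradiction that L is regular, and let p be the pumping length.
Take w = a^p b^p ∈ L (since p ≤ p ≤ 2p), with |w| = 2p ≥ p.
By the pumping lemma, w = xyz with |xy| ≤ p and y is nonempty.
Since the first p symbols of w are all a's and |xy| ≤ p, y lies entirely in the leading a-block: y = a^k for some k with 1 ≤ k ≤ p.
Pump with i = 2: xy^2z = a^{p+k} b^p. Now n = p+k > p = m, so the condition n ≤ m fails. Thus xy^2z ∉ L.
Contradiction. Therefore L is not regular.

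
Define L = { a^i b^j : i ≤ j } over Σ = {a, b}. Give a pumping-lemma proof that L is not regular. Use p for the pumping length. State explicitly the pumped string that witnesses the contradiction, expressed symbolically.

a^{p+k} b^p

Toward a contradiction, assume L is regular with pumping length p.
Choose w = a^p b^p ∈ L, with |w| = 2p ≥ p.
Write w = xyz as guaranteed by the lemma, with |xy| ≤ p and y is nonempty.
Because |xy| ≤ p and w begins with p copies of a, we have y = a^k with 1 ≤ k ≤ p.
Consider xy^2z = a^{p+k} b^p. Since k ≥ 1, the a-count p+k exceeds the b-count p, so i ≤ j fails; thus xy^2z ∉ L.
This is a contradiction; hence L is not regular.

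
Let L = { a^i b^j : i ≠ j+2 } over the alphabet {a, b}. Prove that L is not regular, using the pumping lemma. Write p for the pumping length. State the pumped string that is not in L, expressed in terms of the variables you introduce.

a^{p+p!} b^{p+p!-2}

Assume L is regular. Let p be the pumping length given by the pumping lemma.
Choose w = a^p b^{p+p!-2}. Since p ≠ (p+p!-2)+2 = p+p!, w ∈ L; and |w| ≥ p.
The pumping lemma gives a decomposition w = xyz where |xy| ≤ p and |y| > 0.
The first p characters of w are a's, so xy (and hence y) consists only of a's. Write y = a^k, 1 ≤ k ≤ p.
Since 1 ≤ k ≤ p, k divides p!; set t = 1 + p!/k. Then xy^t z has p + (p!/k)·k = p + p! copies of a. Now the a-count is p+p! and (b-count)+2 = (p+p!-2)+2 = p+p!, so i ≠ j+2 fails. So xy^t z = a^{p+p!} b^{p+p!-2} ∉ L.
Contradiction. Therefore L is not regular.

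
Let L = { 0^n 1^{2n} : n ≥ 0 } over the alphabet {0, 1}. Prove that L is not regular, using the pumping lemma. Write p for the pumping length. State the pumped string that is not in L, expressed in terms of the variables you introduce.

Suppose for contradiction that L is regular, and let p be the pumping length.
Take w = 0^p 1^{2p}. Then w ∈ L and |w| = 3p ≥ p.
The pumping lemma gives a decomposition w = xyz where |xy| ≤ p and |y| ≥ 1.
Since the first p symbols of w are all 0's and |xy| ≤ p, y lies entirely in the leading 0-block: y = 0^k for some k with 1 ≤ k ≤ p.
Pump with i = 2: xy^2z = 0^{p+k} 1^{2p}. For this to lie in L we would need 2p = 2(p+k), which forces k = 0. But k ≥ 1, so xy^2z ∉ L.
This contradicts the pumping lemma, so L is not regular.

0^{p+k} 1^{2p}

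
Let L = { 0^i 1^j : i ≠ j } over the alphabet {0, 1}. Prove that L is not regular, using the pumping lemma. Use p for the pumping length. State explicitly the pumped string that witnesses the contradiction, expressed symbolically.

0^{p+p!} 1^{p+p!}

Suppose for contradiction that L is regular, and let p be the pumping length.
Choose w = 0^p 1^{p+p!}. Since p ≠ p+p!, w ∈ L; and |w| ≥ p.
The pumping lemma gives a decomposition w = xyz where |xy| ≤ p and y is nonempty.
Because |xy| ≤ p and w begins with p copies of 0, we have y = 0^k with 1 ≤ k ≤ p.
Since 1 ≤ k ≤ p, k divides p!; set t = 1 + p!/k. Then xy^t z has p + (p!/k)·k = p + p! copies of 0. Now the 0-count equals the 1-count, so i ≠ j fails. So xy^t z = 0^{p+p!} 1^{p+p!} ∉ L.
Contradiction. Therefore L is not regular.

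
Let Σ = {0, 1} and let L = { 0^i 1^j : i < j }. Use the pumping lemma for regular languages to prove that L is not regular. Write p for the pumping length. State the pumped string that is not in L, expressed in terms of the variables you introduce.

Toward a contradiction, assume L is regular with pumping length p.
Choose w = 0^p 1^{p+1} ∈ L, with |w| = 2p+1 ≥ p.
By the pumping lemma, w = xyz with |xy| ≤ p and |y| > 0.
Since the first p symbols of w are all 0's and |xy| ≤ p, y lies entirely in the leading 0-block: y = 0^k for some k with 1 ≤ k ≤ p.
Consider xy^2z = 0^{p+k} 1^{p+1}. Since k ≥ 1, the 0-count p+k is at least p+1, so i < j fails; thus xy^2z ∉ L.
This is a contradiction; hence L is not regular.

0^{p+k} 1^{p+1}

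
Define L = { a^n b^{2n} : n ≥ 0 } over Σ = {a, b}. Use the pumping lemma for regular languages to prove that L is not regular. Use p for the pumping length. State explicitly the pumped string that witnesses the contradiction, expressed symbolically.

Assume L is regular. Let p be the pumping length given by the pumping lemma.
Choose w = a^p b^{2p}, which is in L with |w| = 3p ≥ p.
Write w = xyz as guaranteed by the lemma, with |xy| ≤ p and |y| ≥ 1.
Because |xy| ≤ p and w begins with p copies of a, we have y = a^k with 1 ≤ k ≤ p.
Pump with i = 2: xy^2z = a^{p+k} b^{2p}. For this to lie in L we would need 2p = 2(p+k), which forces k = 0. But k ≥ 1, so xy^2z ∉ L.
This contradicts the pumping lemma, so L is not regular.

a^{p+k} b^{2p}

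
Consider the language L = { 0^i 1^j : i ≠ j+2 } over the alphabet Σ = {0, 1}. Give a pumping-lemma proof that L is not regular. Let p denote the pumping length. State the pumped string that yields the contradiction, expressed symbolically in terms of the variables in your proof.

Assume L is regular. Let p be the pumping length given by the pumping lemma.
Choose w = 0^p 1^{p+p!-2}. Since p ≠ (p+p!-2)+2 = p+p!, w ∈ L; and |w| ≥ p.
By the pumping lemma, w = xyz with |xy| ≤ p and |y| ≥ 1.
Because |xy| ≤ p and w begins with p copies of 0, we have y = 0^k with 1 ≤ k ≤ p.
Since 1 ≤ k ≤ p, k divides p!; set t = 1 + p!/k. Then xy^t z has p + (p!/k)·k = p + p! copies of 0. Now the 0-count is p+p! and (1-count)+2 = (p+p!-2)+2 = p+p!, so i ≠ j+2 fails. So xy^t z = 0^{p+p!} 1^{p+p!-2} ∉ L.
This contradicts the pumping lemma, so L is not regular.

0^{p+p!} 1^{p+p!-2}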